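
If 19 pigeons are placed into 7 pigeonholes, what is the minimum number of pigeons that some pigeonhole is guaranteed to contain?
Pigeonhole: ⌈19/7⌉ = 3.
Final answer: 3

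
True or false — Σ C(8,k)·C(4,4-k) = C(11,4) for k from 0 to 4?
Vandermonde's identity gives C(12,4) = 495; RHS C(11,4) = 330.

Answer: False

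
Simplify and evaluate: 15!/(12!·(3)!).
455

Reasoning: This is C(15,12) = 455.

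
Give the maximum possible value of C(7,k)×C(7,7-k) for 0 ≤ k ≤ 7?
1,225

C(7,k)·C(7,7-k) = C(7,k)², maximised at the centre k = 3: C(7,3)² = 1,225.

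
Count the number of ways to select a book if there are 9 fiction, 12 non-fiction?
21

Reasoning: By the addition principle: 9 + 12 = 21.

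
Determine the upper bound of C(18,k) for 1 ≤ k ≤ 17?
48,620

Solution: C(18,k) is maximised at the centre of the row: C(18,9) = 48,620.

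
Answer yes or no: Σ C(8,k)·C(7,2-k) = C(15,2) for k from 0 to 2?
Yes

Explanation: Vandermonde's identity gives C(15,2) = 105; RHS C(15,2) = 105.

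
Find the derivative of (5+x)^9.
Using the power rule: d/dx (5+x)^9 = 9(5+x)^{8}.
Final answer: 9(5+x)^8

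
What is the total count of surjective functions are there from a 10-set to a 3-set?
Onto functions = 3! × S(10,3)
First compute S(10,3) via recurrence:
Using the Stirling recurrence: S(n,k) = k·S(n-1,k) + S(n-1,k-1)
S(10,3) = 3·S(9,3) + S(9,2)
         = 3·3025 + 255
         = 9075 + 255
         = 9,330
Then: 6 × 9330 = 55,980

Answer: 55,980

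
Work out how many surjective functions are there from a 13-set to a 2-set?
8,190

Explanation: Onto functions = 2! × S(13,2)
First compute S(13,2) via recurrence:
Using the Stirling recurrence: S(n,k) = k·S(n-1,k) + S(n-1,k-1)
S(13,2) = 2·S(12,2) + S(12,1)
         = 2·2047 + 1
         = 4094 + 1
         = 4,095
Then: 2 × 4095 = 8,190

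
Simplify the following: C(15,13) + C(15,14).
By Pascal's identity: C(16,14) = 120.

Answer: 120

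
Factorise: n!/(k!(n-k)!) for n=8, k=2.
C(8,2) = 28

Explanation: This is the binomial coefficient C(8,2) = 28.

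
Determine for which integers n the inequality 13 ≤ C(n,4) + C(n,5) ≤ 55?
6

C(5,4)+C(5,5)=6; C(6,4)+C(6,5)=21; C(7,4)+C(7,5)=56. So valid n = 6.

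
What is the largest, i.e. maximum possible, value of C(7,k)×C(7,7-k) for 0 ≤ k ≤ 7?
1,225

Reasoning: C(7,k)·C(7,7-k) = C(7,k)², maximised at the centre k = 3: C(7,3)² = 1,225.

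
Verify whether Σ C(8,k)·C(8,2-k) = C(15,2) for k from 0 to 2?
False

Working:
Vandermonde's identity gives C(16,2) = 120; RHS C(15,2) = 105.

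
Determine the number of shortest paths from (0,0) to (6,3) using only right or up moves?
Choose 6 rights from 9 moves: C(9,6) = 84.

Answer: 84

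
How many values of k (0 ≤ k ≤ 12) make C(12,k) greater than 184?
7

Row 12 is unimodal and symmetric about k=12/2. C(12,2)=66 ≤ 184; C(12,3)=220 > 184; by symmetry C(12,k) > 184 for k = 3..9. That's 9 - 3 + 1 = 7 values.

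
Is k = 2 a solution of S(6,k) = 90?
No

Explanation: S(6,2) = 2·S(5,2) + S(5,1) = 2·15 + 1 = 31, which does not equal 90.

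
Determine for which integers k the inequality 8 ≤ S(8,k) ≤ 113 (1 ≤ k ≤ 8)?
7

Solution: S(8,1)=1; S(8,2)=127; S(8,3)=966; S(8,4)=1,701; S(8,5)=1,050; S(8,6)=266; S(8,7)=28; S(8,8)=1. So valid k = 7.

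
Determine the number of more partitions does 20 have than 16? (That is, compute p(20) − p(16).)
396
Pentagonal recurrence p(n) = p(n−1) + p(n−2) − p(n−5) − p(n−7) + …: p(20) = p(19) + p(18) − p(15) − p(13) + p(8) + p(5) = 490 + 385 − 176 − 101 + 22 + 7 = 627.
p(16) = p(15) + p(14) − p(11) − p(9) + p(4) + p(1) = 176 + 135 − 56 − 30 + 5 + 1 = 231.
Difference = 627 − 231 = 396.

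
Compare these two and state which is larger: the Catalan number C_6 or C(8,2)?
C_6

Working:
C_6 = C(12,6)/(6+1) = 924/7 = 132; C(8,2) = 28.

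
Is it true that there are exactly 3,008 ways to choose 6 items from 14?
False

Explanation: C(14,6) = 3,003 ≠ 3008.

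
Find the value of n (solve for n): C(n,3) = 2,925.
C(n,3) = n(n−1)(n−2)/3! is increasing in n, and n(n−1)(n−2) = 3!·2,925 = 17,550 ≈ (n−1)^3 gives n ≈ 27.0. Check: C(25,3) = 2,300, C(26,3) = 2,600, C(27,3) = 2,925 ✓. So n = 27.

Answer: 27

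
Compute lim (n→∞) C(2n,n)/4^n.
0

Reasoning: C(2n,n) ~ 4^n/√(πn), so C(2n,n)/4^n ~ 1/√(πn) → 0.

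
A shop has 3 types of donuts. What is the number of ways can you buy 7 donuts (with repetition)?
36

Stars and bars: C(7+3-1, 7) = C(9, 7) = 36.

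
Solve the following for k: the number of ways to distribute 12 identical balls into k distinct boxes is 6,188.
6
Stars and bars: the count is C(12+k−1, k−1), increasing in k. k=4: C(15,3) = 455, k=5: C(16,4) = 1,820, k=6: C(17,5) = 6,188 ✓. So k = 6.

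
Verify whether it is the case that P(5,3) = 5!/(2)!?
Permutation formula P(n,k) = n!/(n-k)!: 5!/2! = 120/2 = 60 = P(5,3). The statement holds.

Answer: True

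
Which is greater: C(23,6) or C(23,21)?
C(23,6)

Reasoning: C(23,6)=100,947, C(23,21)=253.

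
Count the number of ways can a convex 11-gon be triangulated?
4,862

Using the Catalan number formula: C_n = C(2n, n) / (n+1)
C_9 = C(18, 9) / (9+1)
     = 48620 / 10
     = 4,862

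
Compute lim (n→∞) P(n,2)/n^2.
1

Working:
P(n,2) = n(n-1) ≈ n^2 for large n. Limit = 1.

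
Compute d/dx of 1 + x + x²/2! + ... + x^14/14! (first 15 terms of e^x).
1 + x + x²/2! + ... + x^13/13!

Solution: Differentiating term by term gives the first 14 terms of e^x.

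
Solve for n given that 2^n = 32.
2^5 = 32, so n = 5.
Final answer: 5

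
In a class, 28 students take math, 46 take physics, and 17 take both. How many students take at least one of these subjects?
|A∪B| = |A|+|B|-|A∩B| = 28+46-17 = 57.
Final answer: 57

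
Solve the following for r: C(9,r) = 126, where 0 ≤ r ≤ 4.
4

Explanation: C(9,r) is increasing for 0 ≤ r ≤ 4. Stepping up (C(9,r+1) = C(9,r)·(9−r)/(r+1)): C(9,1) = 9, C(9,2) = 36, C(9,3) = 84, C(9,4) = 126 ✓. So r = 4.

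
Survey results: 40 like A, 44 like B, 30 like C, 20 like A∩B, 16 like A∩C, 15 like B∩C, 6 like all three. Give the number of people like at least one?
69

Solution: |A∪B∪C| = 40+44+30-20-16-15+6 = 69.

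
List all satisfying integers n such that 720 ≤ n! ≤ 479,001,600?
n! is strictly increasing; 6! = 720 and 12! = 479,001,600, so valid n = 6, 7, 8, 9, 10, 11, 12.
Final answer: 6, 7, 8, 9, 10, 11, 12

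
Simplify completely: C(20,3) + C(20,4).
5,985

Working:
By Pascal's identity: C(21,4) = 5,985.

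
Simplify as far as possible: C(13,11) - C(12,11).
66

Solution: C(13,11) - C(12,11) = C(12,10) = 66.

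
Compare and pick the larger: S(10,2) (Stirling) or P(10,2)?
S(10,2) = 2·S(9,2) + S(9,1) = 2·255 + 1 = 511; P(10,2) = 90.
Final answer: S(10,2)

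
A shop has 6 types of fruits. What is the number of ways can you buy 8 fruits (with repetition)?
1,287

Reasoning: Stars and bars: C(8+6-1, 8) = C(13, 8) = 1,287.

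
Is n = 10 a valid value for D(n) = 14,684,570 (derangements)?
No

Working:
D(10) = (10-1)·[D(9) + D(8)] = 9·[133,496 + 14,833] = 1,334,961, which does not equal 14,684,570.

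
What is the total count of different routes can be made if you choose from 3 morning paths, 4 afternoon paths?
12

Reasoning: By the multiplication principle: 3 × 4 = 12.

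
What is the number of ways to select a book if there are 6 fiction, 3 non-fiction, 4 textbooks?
13

By the addition principle: 6 + 3 + 4 = 13.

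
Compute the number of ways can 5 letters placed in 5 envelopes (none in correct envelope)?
Using D(n) = (n-1)[D(n-1) + D(n-2)]:
D(5) = (5-1) × [D(4) + D(3)]
      = 4 × [9 + 2]
      = 4 × 11
      = 44

Answer: 44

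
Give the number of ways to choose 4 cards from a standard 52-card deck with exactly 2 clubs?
57,798

Explanation: 13 clubs and 39 non-clubs: C(13,2) × C(39,2) = 78 × 741 = 57,798.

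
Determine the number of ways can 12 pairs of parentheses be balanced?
208,012

Reasoning: Using the Catalan number formula: C_n = C(2n, n) / (n+1)
C_12 = C(24, 12) / (12+1)
     = 2704156 / 13
     = 208,012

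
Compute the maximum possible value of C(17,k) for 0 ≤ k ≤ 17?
24,310

Reasoning: Maximum at k = 8 or k = 9: C(17,8) = 24,310.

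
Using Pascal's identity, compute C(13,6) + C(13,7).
3,432

C(13,6) + C(13,7) = C(14,7) = 3,432.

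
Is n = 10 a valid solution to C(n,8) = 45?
Yes

Working:
C(10,8) = 10·9·8·7·6·5·4·3/8! = 1,814,400/40,320 = 45, which equals 45.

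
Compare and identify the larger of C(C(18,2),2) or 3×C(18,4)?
C(C(18,2),2)

Explanation: C(C(18,2),2)=11,628, 3×C(18,4)=9,180.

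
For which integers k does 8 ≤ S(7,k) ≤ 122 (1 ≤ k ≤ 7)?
2, 6

Solution: S(7,1)=1; S(7,2)=63; S(7,3)=301; S(7,4)=350; S(7,5)=140; S(7,6)=21; S(7,7)=1. So valid k = 2, 6.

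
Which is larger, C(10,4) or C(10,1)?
C(10,4)

Working:
C(10,4)=210, C(10,1)=10.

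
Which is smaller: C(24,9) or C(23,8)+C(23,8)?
C(23,8)+C(23,8)

Reasoning: C(24,9)=1,307,504; C(23,8)+C(23,8)=490,314+490,314=980,628.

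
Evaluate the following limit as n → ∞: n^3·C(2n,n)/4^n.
C(2n,n) ~ 4^n/√(πn), so n^3·C(2n,n)/4^n ~ n^(3 − 1/2)/√π → ∞.

Answer: ∞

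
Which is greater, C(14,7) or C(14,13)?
C(14,7)
C(14,7)=3,432, C(14,13)=14.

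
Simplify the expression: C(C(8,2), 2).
378
C(8,2) = 28, then C(28, 2) = 378.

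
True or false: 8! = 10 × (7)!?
False

Working:
8! = 8 × 7! = 40,320, but 10 × 7! = 50,400.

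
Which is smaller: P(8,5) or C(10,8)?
C(10,8)

Explanation: P(8,5)=6,720, C(10,8)=45.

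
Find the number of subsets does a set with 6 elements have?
64
Each element can be included or excluded: 2^6 = 64.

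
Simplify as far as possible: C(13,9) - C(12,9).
C(13,9) - C(12,9) = C(12,8) = 495.

Answer: 495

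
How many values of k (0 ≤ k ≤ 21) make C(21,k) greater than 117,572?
6
Row 21 is unimodal and symmetric about k=21/2. C(21,7)=116,280 ≤ 117,572; C(21,8)=203,490 > 117,572; by symmetry C(21,k) > 117,572 for k = 8..13. That's 13 - 8 + 1 = 6 values.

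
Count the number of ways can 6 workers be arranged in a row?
Arrangements of 6 distinct objects: 6! = 720.
Final answer: 720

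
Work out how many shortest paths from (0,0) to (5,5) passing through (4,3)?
105

Solution: To (4,3): C(7,4)=35. From there: C(3,1)=3. Total: 105.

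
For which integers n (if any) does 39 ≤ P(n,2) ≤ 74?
P(6,2)=30; P(7,2)=42; P(8,2)=56; P(9,2)=72; P(10,2)=90. So valid n = 7, 8, 9.

Answer: 7, 8, 9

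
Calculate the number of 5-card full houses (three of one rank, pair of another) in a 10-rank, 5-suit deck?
9,000

Explanation: Triple rank: 10. Triple suits: C(5,3)=10. Pair rank: 9. Pair suits: C(5,2)=10. Total: 9,000.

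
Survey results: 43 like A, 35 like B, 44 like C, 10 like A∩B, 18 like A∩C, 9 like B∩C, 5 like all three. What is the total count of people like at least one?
90

|A∪B∪C| = 43+35+44-10-18-9+5 = 90.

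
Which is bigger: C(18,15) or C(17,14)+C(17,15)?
Equal
By Pascal's identity: C(18,15) = C(17,14)+C(17,15) = 816. Equal.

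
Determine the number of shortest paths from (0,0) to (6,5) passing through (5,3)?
168
To (5,3): C(8,5)=56. From there: C(3,1)=3. Total: 168.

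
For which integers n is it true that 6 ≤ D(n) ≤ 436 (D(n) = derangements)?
4, 5, 6

Using D(n) = (n−1)[D(n−1) + D(n−2)] with D(1)=0, D(2)=1: D(3)=2; D(4)=9; D(5)=44; D(6)=265; D(7)=1,854. So valid n = 4, 5, 6.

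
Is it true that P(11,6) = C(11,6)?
False

Explanation: P(11,6) = 332,640 but C(11,6) = 462; they differ by a factor of 6! = 720, so the statement does not hold.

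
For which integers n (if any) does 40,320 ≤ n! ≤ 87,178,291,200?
8, 9, 10, 11, 12, 13, 14

Working:
n! is strictly increasing; 8! = 40,320 and 14! = 87,178,291,200, so valid n = 8, 9, 10, 11, 12, 13, 14.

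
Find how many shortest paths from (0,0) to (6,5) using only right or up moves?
462
Choose 6 rights from 11 moves: C(11,6) = 462.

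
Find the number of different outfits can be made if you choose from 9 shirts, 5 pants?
45

By the multiplication principle: 9 × 5 = 45.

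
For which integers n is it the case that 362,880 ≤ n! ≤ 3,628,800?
9, 10

n! is strictly increasing; 9! = 362,880 and 10! = 3,628,800, so valid n = 9, 10.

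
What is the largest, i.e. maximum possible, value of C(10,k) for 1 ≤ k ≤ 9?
C(10,k) is maximised at the centre of the row: C(10,5) = 252.
Final answer: 252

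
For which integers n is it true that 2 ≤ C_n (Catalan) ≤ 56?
C_1=1; C_2=2; C_3=5; C_4=14; C_5=42; C_6=132. So valid n = 2, 3, 4, 5.
Final answer: 2, 3, 4, 5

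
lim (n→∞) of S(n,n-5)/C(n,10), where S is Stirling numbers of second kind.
The leading term of S(n,n-5) as a polynomial in n is (9)!!·C(n,10), so the ratio → (9)!! = 945.

Answer: 945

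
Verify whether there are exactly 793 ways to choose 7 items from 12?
False

Reasoning: C(12,7) = 792 ≠ 793.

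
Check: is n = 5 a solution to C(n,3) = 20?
C(5,3) = 5·4·3/3! = 60/6 = 10, which does not equal 20.

Answer: No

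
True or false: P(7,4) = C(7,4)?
False

Solution: P(7,4) = 840 and C(7,4) = 35; P(n,r) = r! × C(n,r) so P > C whenever r ≥ 2.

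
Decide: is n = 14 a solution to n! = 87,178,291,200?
Yes

Working:
14! = 14·13! = 14·6,227,020,800 = 87,178,291,200, which equals 87,178,291,200.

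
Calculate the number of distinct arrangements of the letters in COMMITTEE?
45,360

Explanation: Word has 9 letters (C=1, O=1, M=2, I=1, T=2, E=2). Arrangements: 9!/Π(k!) = 45,360.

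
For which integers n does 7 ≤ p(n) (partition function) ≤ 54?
5, 6, 7, 8, 9, 10

Solution: Tabulating p(n) via p(n) = p(n−1) + p(n−2) − p(n−5) − p(n−7) + …: p(4)=5; p(5)=7; p(6)=11; p(7)=15; p(8)=22; p(9)=30; p(10)=42; p(11)=56. So valid n = 5, 6, 7, 8, 9, 10.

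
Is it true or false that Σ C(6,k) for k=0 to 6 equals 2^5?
False

Reasoning: Binomial theorem: Σ C(6,k) = (1+1)^6 = 2^6 = 64; RHS 2^5 = 32.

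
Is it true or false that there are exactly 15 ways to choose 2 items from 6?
True

Reasoning: C(6,2) = 15.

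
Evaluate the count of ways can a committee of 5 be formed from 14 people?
2,002

Working:
C(14,5) = 14! / (5! × (14-5)!)
         = 14! / (5! × 9!)
         = 2,002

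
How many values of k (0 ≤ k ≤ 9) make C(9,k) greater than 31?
6

Row 9 is unimodal and symmetric about k=9/2. C(9,1)=9 ≤ 31; C(9,2)=36 > 31; by symmetry C(9,k) > 31 for k = 2..7. That's 7 - 2 + 1 = 6 values.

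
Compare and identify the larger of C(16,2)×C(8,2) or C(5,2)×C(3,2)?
C(16,2)×C(8,2)

Working:
C(16,2)×C(8,2)=3,360, C(5,2)×C(3,2)=30.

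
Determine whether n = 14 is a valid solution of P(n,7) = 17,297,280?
Yes

Explanation: P(14,7) = 14·13·12·11·10·9·8 = 17,297,280, which equals 17,297,280.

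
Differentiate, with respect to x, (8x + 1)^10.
80(8x + 1)^9

Explanation: Chain rule: 10(8x+1)^{9} × 8 = 80(8x+1)^{9}.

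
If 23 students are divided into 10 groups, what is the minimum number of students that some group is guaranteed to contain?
3

Reasoning: Pigeonhole: ⌈23/10⌉ = 3.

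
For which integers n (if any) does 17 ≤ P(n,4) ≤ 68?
P(3,4)=0; P(4,4)=24; P(5,4)=120. So valid n = 4.
Final answer: 4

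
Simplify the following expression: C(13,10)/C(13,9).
2/5

Solution: C(n,k+1)/C(n,k) = (n−k)/(k+1). Here (13−9)/(9+1) = 4/10 = 2/5.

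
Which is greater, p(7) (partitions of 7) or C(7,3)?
C(7,3)

Working:
Pentagonal recurrence p(n) = p(n−1) + p(n−2) − p(n−5) − p(n−7) + …: p(7) = p(6) + p(5) − p(2) − p(0) = 11 + 7 − 2 − 1 = 15; C(7,3) = 35.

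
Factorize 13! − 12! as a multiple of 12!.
12 × 12! = 5,748,019,200

13! − 12! = 13·12! − 12! = (13 − 1)·12! = 12 × 12! = 5,748,019,200.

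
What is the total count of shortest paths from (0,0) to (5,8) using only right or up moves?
1,287

Explanation: Choose 5 rights from 13 moves: C(13,5) = 1,287.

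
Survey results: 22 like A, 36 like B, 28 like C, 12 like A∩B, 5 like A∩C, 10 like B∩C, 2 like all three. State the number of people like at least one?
61

|A∪B∪C| = 22+36+28-12-5-10+2 = 61.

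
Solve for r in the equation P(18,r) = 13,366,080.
6

Working:
P(18,r) = 18·17·…·(18−r+1), a product of r factors. Multiplying down from 18: 18 = 18; 18·17 = 306; 18·17·16 = 4,896; 18·17·16·15 = 73,440; 18·17·16·15·14 = 1,028,160; 18·17·16·15·14·13 = 13,366,080 ✓ (6 factors). So r = 6.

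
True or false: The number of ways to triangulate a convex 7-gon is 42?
True

Solution: Triangulations of a convex 7-gon are counted by the Catalan number C_5: C_5 = C(10,5)/(5+1) = 252/6 = 42.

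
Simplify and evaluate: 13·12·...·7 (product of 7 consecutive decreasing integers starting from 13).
8,648,640
This is P(13,7) = 13!/(6)! = 8,648,640.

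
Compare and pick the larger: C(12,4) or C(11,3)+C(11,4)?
Equal
By Pascal's identity: C(12,4) = C(11,3)+C(11,4) = 495. Equal.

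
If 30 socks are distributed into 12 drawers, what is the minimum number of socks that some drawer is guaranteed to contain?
3

Reasoning: Pigeonhole: ⌈30/12⌉ = 3.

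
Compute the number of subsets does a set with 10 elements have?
1,024

Explanation: Each element can be included or excluded: 2^10 = 1,024.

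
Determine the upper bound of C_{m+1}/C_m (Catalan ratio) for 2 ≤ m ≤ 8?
17/5

Solution: C_{m+1}/C_m = 2(2m+1)/(m+2), which increases with m. Maximum at m = 8: 2·17/10 = 17/5.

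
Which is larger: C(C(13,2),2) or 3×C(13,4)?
C(C(13,2),2)

C(C(13,2),2)=3,003, 3×C(13,4)=2,145.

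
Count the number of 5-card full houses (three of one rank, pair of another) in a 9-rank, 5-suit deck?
7,200

Working:
Triple rank: 9. Triple suits: C(5,3)=10. Pair rank: 8. Pair suits: C(5,2)=10. Total: 7,200.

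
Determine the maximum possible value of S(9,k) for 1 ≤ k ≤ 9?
7,770

Row S(9,k) for k = 1..9 (via S(n,k) = k·S(n−1,k) + S(n−1,k−1)): 1, 255, 3,025, 7,770, 6,951, 2,646, 462, 36, 1. The row is unimodal; maximum at k = 4: 7,770.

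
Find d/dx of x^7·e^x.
(7x^6 + x^7)e^x

Product rule: d/dx[x^7]·e^x + x^7·d/dx[e^x] = 7x^{6}e^x + x^7e^x.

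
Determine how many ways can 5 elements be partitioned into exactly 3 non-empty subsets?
This equals S(5,3), the Stirling number of the 2nd kind.
Using the Stirling recurrence: S(n,k) = k·S(n-1,k) + S(n-1,k-1)
S(5,3) = 3·S(4,3) + S(4,2)
         = 3·6 + 7
         = 18 + 7
         = 25

Answer: 25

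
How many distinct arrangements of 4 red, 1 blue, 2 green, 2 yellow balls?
3,780

Explanation: Multinomial: 9!/(4! × 1! × 2! × 2!) = 3,780.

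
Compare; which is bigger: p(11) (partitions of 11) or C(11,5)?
C(11,5)

Pentagonal recurrence p(n) = p(n−1) + p(n−2) − p(n−5) − p(n−7) + …: p(11) = p(10) + p(9) − p(6) − p(4) = 42 + 30 − 11 − 5 = 56; C(11,5) = 462.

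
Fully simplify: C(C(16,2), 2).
7,140

Reasoning: C(16,2) = 120, then C(120, 2) = 7,140.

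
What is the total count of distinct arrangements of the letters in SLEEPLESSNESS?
1,081,080
Word has 13 letters (S=5, L=2, E=4, P=1, N=1). Arrangements: 13!/Π(k!) = 1,081,080.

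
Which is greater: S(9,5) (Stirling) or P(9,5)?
S(9,5) = 5·S(8,5) + S(8,4) = 5·1,050 + 1,701 = 6,951; P(9,5) = 15,120.

Answer: P(9,5)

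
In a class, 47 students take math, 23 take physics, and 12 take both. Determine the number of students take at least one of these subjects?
58

Reasoning: |A∪B| = |A|+|B|-|A∩B| = 47+23-12 = 58.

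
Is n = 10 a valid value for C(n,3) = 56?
No

C(10,3) = 10·9·8/3! = 720/6 = 120, which does not equal 56.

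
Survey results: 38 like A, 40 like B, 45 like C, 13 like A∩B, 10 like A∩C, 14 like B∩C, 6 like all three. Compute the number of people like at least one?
92

Explanation: |A∪B∪C| = 38+40+45-13-10-14+6 = 92.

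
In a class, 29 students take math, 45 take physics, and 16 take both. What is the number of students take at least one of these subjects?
|A∪B| = |A|+|B|-|A∩B| = 29+45-16 = 58.
Final answer: 58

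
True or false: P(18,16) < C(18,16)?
False
P(18,16) = 3,201,186,852,864,000 and C(18,16) = 153; P(n,r) = r! × C(n,r) so P > C whenever r ≥ 2.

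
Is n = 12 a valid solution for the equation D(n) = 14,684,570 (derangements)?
No
D(12) = (12-1)·[D(11) + D(10)] = 11·[14,684,570 + 1,334,961] = 176,214,841, which does not equal 14,684,570.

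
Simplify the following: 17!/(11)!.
This equals 17×16×...×12 = 8,910,720.

Answer: 8,910,720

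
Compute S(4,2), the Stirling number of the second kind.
Using the Stirling recurrence: S(n,k) = k·S(n-1,k) + S(n-1,k-1)
S(4,2) = 2·S(3,2) + S(3,1)
         = 2·3 + 1
         = 6 + 1
         = 7

Answer: 7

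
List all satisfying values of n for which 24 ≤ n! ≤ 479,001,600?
4, 5, 6, 7, 8, 9, 10, 11, 12

Reasoning: n! is strictly increasing; 4! = 24 and 12! = 479,001,600, so valid n = 4, 5, 6, 7, 8, 9, 10, 11, 12.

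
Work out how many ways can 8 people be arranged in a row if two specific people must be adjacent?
Treat pair as unit: (8-1)! arrangements × 2 internal orders = 10,080.

Answer: 10,080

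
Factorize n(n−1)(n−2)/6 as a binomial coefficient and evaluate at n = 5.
C(n,3); C(5,3) = 10

n(n−1)(n−2)/6 = n!/(3!(n−3)!) = C(n,3). At n = 5: C(5,3) = 10.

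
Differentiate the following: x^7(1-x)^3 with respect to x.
7x^6(1-x)^3 - 3x^7(1-x)^2
Product rule: 7x^{6}(1-x)^{3} + x^7·(-3)(1-x)^{2}.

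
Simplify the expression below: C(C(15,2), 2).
5,460

C(15,2) = 105, then C(105, 2) = 5,460.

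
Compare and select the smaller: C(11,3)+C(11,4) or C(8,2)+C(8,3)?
C(8,2)+C(8,3)

Explanation: First=495, Second=84.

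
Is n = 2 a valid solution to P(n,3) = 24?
P(2,3) = 0 since 3 > 2, which does not equal 24.

Answer: No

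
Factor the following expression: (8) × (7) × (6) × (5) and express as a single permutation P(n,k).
P(8,4) = 8!/(4)!

Reasoning: Product of 4 consecutive descending integers starting at 8: P(8,4) = 8!/4! = 1,680.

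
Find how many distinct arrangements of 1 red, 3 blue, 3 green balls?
140

Solution: Multinomial: 7!/(1! × 3! × 3!) = 140.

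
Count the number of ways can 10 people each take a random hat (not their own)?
1,334,961

Reasoning: Using D(n) = (n-1)[D(n-1) + D(n-2)]:
D(10) = (10-1) × [D(9) + D(8)]
      = 9 × [133496 + 14833]
      = 9 × 148329
      = 1,334,961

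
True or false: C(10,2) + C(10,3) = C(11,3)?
Pascal's identity C(n,k) + C(n,k+1) = C(n+1,k+1): 45 + 120 = 165 = C(11,3).

Answer: True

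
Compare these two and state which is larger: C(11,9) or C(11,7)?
C(11,7)

Solution: C(11,9)=55, C(11,7)=330.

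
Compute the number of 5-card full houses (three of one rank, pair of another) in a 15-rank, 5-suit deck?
21,000

Working:
Triple rank: 15. Triple suits: C(5,3)=10. Pair rank: 14. Pair suits: C(5,2)=10. Total: 21,000.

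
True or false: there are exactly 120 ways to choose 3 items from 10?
C(10,3) = 120.
Final answer: True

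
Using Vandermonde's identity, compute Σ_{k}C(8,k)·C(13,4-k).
5,985
= C(8+13,4) = C(21,4) = 5,985.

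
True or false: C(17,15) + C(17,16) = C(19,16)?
False

Solution: Pascal's identity gives C(18,16) = 153, whereas C(19,16) = 969.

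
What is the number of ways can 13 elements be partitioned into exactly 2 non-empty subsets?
4,095

Explanation: This equals S(13,2), the Stirling number of the 2nd kind.
Using the Stirling recurrence: S(n,k) = k·S(n-1,k) + S(n-1,k-1)
S(13,2) = 2·S(12,2) + S(12,1)
         = 2·2047 + 1
         = 4094 + 1
         = 4,095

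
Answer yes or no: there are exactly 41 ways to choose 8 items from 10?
No
C(10,8) = 45 ≠ 41.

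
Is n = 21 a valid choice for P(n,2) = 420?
Yes

Explanation: P(21,2) = 21·20 = 420, which equals 420.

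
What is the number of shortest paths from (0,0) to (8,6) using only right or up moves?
Choose 8 rights from 14 moves: C(14,8) = 3,003.

Answer: 3,003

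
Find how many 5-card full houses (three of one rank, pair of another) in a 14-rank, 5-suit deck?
18,200

Reasoning: Triple rank: 14. Triple suits: C(5,3)=10. Pair rank: 13. Pair suits: C(5,2)=10. Total: 18,200.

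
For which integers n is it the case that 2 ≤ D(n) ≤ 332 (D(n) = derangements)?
3, 4, 5, 6
Using D(n) = (n−1)[D(n−1) + D(n−2)] with D(1)=0, D(2)=1: D(2)=1; D(3)=2; D(4)=9; D(5)=44; D(6)=265; D(7)=1,854. So valid n = 3, 4, 5, 6.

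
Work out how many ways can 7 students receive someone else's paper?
1,854

Solution: Using D(n) = (n-1)[D(n-1) + D(n-2)]:
D(7) = (7-1) × [D(6) + D(5)]
      = 6 × [265 + 44]
      = 6 × 309
      = 1,854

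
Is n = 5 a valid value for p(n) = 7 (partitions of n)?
Pentagonal recurrence p(n) = p(n−1) + p(n−2) − p(n−5) − p(n−7) + …: p(5) = p(4) + p(3) − p(0) = 5 + 3 − 1 = 7, which equals 7.

Answer: Yes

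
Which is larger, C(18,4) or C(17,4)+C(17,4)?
C(18,4)=3,060; C(17,4)+C(17,4)=2,380+2,380=4,760.

Answer: C(17,4)+C(17,4)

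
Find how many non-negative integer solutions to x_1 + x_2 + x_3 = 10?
C(10+3-1, 3-1) = 66.
Final answer: 66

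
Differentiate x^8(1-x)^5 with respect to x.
8x^7(1-x)^5 - 5x^8(1-x)^4

Product rule: 8x^{7}(1-x)^{5} + x^8·(-5)(1-x)^{4}.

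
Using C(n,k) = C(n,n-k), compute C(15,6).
C(15,6) = C(15,9) = 5,005.

Answer: 5,005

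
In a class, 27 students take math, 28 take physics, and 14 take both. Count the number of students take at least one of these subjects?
|A∪B| = |A|+|B|-|A∩B| = 27+28-14 = 41.
Final answer: 41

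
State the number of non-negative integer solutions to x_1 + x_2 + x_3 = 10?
66

Working:
C(10+3-1, 3-1) = 66.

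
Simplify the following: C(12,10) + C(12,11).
78

Reasoning: By Pascal's identity: C(13,11) = 78.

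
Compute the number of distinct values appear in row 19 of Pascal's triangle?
10

Explanation: Row 19 has entries C(19,0)..C(19,19); by symmetry C(19,k)=C(19,19-k), giving 10 distinct values.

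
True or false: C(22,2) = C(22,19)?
False

Solution: C(22,2) = 231 but C(22,19) = 1,540; symmetry gives C(22,2) = C(22,20), not C(22,19).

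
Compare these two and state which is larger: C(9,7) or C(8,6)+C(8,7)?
By Pascal's identity: C(9,7) = C(8,6)+C(8,7) = 36. Equal.
Final answer: Equal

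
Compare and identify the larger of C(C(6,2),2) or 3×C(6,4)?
C(C(6,2),2)

Explanation: C(C(6,2),2)=105, 3×C(6,4)=45.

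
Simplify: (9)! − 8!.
322,560
(9)! − 8! = (9)·8! − 8! = (9−1)·8! = 8·8! = 322,560.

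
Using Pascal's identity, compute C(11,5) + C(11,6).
924

Solution: C(11,5) + C(11,6) = C(12,6) = 924.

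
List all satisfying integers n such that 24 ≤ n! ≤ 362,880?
n! is strictly increasing; 4! = 24 and 9! = 362,880, so valid n = 4, 5, 6, 7, 8, 9.

Answer: 4, 5, 6, 7, 8, 9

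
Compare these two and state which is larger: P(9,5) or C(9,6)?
P(9,5)

P(9,5)=15,120, C(9,6)=84.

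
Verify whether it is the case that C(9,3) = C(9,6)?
True

Working:
Symmetry C(n,k) = C(n,n-k): C(9,3) = 84 and C(9,6) = 84. Both sides agree, so the statement holds.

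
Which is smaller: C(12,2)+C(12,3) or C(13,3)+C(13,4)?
C(12,2)+C(12,3)
First=286, Second=1,001.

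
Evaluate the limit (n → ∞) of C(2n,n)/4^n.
0

Explanation: C(2n,n) ~ 4^n/√(πn), so C(2n,n)/4^n ~ 1/√(πn) → 0.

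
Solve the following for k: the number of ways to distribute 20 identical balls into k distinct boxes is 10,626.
5

Working:
Stars and bars: the count is C(20+k−1, k−1), increasing in k. k=3: C(22,2) = 231, k=4: C(23,3) = 1,771, k=5: C(24,4) = 10,626 ✓. So k = 5.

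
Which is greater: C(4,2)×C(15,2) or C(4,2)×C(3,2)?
C(4,2)×C(15,2)

C(4,2)×C(15,2)=630, C(4,2)×C(3,2)=18.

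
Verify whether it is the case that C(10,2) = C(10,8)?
True

Solution: Symmetry C(n,k) = C(n,n-k): C(10,2) = 45 and C(10,8) = 45. Both sides agree, so the statement holds.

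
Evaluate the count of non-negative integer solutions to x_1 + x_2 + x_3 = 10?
C(10+3-1, 3-1) = 66.

Answer: 66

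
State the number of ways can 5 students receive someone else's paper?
44

Using D(n) = (n-1)[D(n-1) + D(n-2)]:
D(5) = (5-1) × [D(4) + D(3)]
      = 4 × [9 + 2]
      = 4 × 11
      = 44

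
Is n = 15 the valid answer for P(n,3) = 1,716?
No

Reasoning: P(15,3) = 15·14·13 = 2,730, which does not equal 1,716.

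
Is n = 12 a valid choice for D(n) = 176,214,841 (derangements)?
Yes
D(12) = (12-1)·[D(11) + D(10)] = 11·[14,684,570 + 1,334,961] = 176,214,841, which equals 176,214,841.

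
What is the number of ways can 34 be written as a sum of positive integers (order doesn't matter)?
Pentagonal recurrence p(n) = p(n−1) + p(n−2) − p(n−5) − p(n−7) + …: p(34) = p(33) + p(32) − p(29) − p(27) + p(22) + p(19) − p(12) − p(8) = 10,143 + 8,349 − 4,565 − 3,010 + 1,002 + 490 − 77 − 22 = 12,310.

Answer: 12,310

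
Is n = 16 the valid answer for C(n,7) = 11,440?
C(16,7) = 16·15·14·13·12·11·10/7! = 57,657,600/5,040 = 11,440, which equals 11,440.
Final answer: Yes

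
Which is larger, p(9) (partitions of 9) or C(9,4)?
C(9,4)

Pentagonal recurrence p(n) = p(n−1) + p(n−2) − p(n−5) − p(n−7) + …: p(9) = p(8) + p(7) − p(4) − p(2) = 22 + 15 − 5 − 2 = 30; C(9,4) = 126.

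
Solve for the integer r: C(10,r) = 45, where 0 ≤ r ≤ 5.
2

Solution: C(10,r) is increasing for 0 ≤ r ≤ 5. Stepping up (C(10,r+1) = C(10,r)·(10−r)/(r+1)): C(10,1) = 10, C(10,2) = 45 ✓. So r = 2.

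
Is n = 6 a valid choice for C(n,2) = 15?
Yes
C(6,2) = 6·5/2! = 30/2 = 15, which equals 15.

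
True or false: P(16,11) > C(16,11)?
True

Reasoning: P(16,11) = 174,356,582,400 and C(16,11) = 4,368; P(n,r) = r! × C(n,r) so P > C whenever r ≥ 2.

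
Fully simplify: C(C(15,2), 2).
5,460

Working:
C(15,2) = 105, then C(105, 2) = 5,460.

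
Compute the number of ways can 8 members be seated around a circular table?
5,040
Circular arrangements: (8-1)! = 5,040.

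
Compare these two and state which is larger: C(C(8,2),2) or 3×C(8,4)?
C(C(8,2),2)

Reasoning: C(C(8,2),2)=378, 3×C(8,4)=210.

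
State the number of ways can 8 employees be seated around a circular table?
Circular arrangements: (8-1)! = 5,040.

Answer: 5,040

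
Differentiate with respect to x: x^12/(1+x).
(12x^11(1+x) - x^12)/(1+x)²

Explanation: Quotient rule: [12x^{11}(1+x) - x^12]/(1+x)².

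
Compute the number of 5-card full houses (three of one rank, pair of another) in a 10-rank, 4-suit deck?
Triple rank: 10. Triple suits: C(4,3)=4. Pair rank: 9. Pair suits: C(4,2)=6. Total: 2,160.
Final answer: 2,160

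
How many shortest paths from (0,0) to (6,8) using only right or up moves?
3,003

Solution: Choose 6 rights from 14 moves: C(14,6) = 3,003.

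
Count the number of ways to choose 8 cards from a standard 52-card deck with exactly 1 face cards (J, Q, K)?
223,722,720

Reasoning: 12 face cards and 40 non-face cards: C(12,1) × C(40,7) = 12 × 18,643,560 = 223,722,720.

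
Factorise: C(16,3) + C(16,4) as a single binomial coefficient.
C(17,4)

Explanation: By Pascal's identity: C(16,3) + C(16,4) = C(17,4) = 2,380.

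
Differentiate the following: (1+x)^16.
16(1+x)^15

Working:
Using the power rule: d/dx (1+x)^16 = 16(1+x)^{15}.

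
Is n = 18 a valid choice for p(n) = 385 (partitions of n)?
Yes

Reasoning: Pentagonal recurrence p(n) = p(n−1) + p(n−2) − p(n−5) − p(n−7) + …: p(18) = p(17) + p(16) − p(13) − p(11) + p(6) + p(3) = 297 + 231 − 101 − 56 + 11 + 3 = 385, which equals 385.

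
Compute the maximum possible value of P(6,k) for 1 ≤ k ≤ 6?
720

Explanation: P(6,k) increases in k, so maximum at k = 6: 6! = 720.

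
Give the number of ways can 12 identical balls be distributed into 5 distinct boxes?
1,820

Reasoning: C(12+5-1, 5-1) = C(16, 4) = 1,820.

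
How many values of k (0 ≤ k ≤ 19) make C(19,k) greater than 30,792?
6

Reasoning: Row 19 is unimodal and symmetric about k=19/2. C(19,6)=27,132 ≤ 30,792; C(19,7)=50,388 > 30,792; by symmetry C(19,k) > 30,792 for k = 7..12. That's 12 - 7 + 1 = 6 values.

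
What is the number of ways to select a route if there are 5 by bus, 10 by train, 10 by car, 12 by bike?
37
By the addition principle: 5 + 10 + 10 + 12 = 37.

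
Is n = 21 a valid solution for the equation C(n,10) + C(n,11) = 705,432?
Yes

C(21,10) + C(21,11) = 352,716 + 352,716 = 705,432, which equals 705,432.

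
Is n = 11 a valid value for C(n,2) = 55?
Yes
C(11,2) = 11·10/2! = 110/2 = 55, which equals 55.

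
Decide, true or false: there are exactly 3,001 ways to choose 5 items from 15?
False

Explanation: C(15,5) = 3,003 ≠ 3001.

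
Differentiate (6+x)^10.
10(6+x)^9
Using the power rule: d/dx (6+x)^10 = 10(6+x)^{9}.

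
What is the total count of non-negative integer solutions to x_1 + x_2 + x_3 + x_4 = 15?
C(15+4-1, 4-1) = 816.

Answer: 816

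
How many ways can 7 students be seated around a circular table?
Circular arrangements: (7-1)! = 720.

Answer: 720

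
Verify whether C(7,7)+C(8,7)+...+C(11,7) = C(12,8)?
True

Reasoning: Hockey stick identity gives Σ = C(12,8) = 495; RHS C(12,8) = 495.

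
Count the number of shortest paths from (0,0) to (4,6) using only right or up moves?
210
Choose 4 rights from 10 moves: C(10,4) = 210.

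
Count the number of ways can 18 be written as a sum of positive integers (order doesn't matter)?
385
Pentagonal recurrence p(n) = p(n−1) + p(n−2) − p(n−5) − p(n−7) + …: p(18) = p(17) + p(16) − p(13) − p(11) + p(6) + p(3) = 297 + 231 − 101 − 56 + 11 + 3 = 385.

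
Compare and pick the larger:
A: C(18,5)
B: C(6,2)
A

Solution: A=C(18,5)=8,568, B=C(6,2)=15.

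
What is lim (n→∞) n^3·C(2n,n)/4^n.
∞

Explanation: C(2n,n) ~ 4^n/√(πn), so n^3·C(2n,n)/4^n ~ n^(3 − 1/2)/√π → ∞.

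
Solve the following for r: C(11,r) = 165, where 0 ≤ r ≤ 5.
3

Working:
C(11,r) is increasing for 0 ≤ r ≤ 5. Stepping up (C(11,r+1) = C(11,r)·(11−r)/(r+1)): C(11,1) = 11, C(11,2) = 55, C(11,3) = 165 ✓. So r = 3.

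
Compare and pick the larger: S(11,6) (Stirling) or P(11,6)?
S(11,6) = 6·S(10,6) + S(10,5) = 6·22,827 + 42,525 = 179,487; P(11,6) = 332,640.
Final answer: P(11,6)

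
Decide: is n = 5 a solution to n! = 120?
Yes

Working:
5! = 5·4! = 5·24 = 120, which equals 120.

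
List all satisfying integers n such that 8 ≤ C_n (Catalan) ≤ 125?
4, 5

Explanation: C_3=5; C_4=14; C_5=42; C_6=132. So valid n = 4, 5.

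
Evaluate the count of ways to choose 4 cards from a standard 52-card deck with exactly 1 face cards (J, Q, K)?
118,560

Explanation: 12 face cards and 40 non-face cards: C(12,1) × C(40,3) = 12 × 9,880 = 118,560.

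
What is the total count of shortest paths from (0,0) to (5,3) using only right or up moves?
Choose 5 rights from 8 moves: C(8,5) = 56.
Final answer: 56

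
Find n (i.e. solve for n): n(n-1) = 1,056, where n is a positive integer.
33

Solution: n² − n − 1,056 = 0, so n = (1 ± √(1 + 4·1,056))/2 = (1 ± √4,225)/2 = (1 ± 65)/2, i.e. n = 33 or n = -32. Taking the positive root, n = 33 (check: 33×32 = 1,056).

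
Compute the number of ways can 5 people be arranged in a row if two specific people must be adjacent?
Treat pair as unit: (5-1)! arrangements × 2 internal orders = 48.
Final answer: 48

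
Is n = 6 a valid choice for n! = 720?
6! = 6·5! = 6·120 = 720, which equals 720.
Final answer: Yes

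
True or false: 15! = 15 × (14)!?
By definition n! = n × (n-1)!, so 15! = 15 × 14!.
Final answer: True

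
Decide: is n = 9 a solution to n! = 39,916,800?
9! = 9·8! = 9·40,320 = 362,880, which does not equal 39,916,800.

Answer: No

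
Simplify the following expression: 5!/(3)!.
20

Working:
This equals 5×4 = 20.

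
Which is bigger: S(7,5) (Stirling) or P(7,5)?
P(7,5)

Solution: S(7,5) = 5·S(6,5) + S(6,4) = 5·15 + 65 = 140; P(7,5) = 2,520.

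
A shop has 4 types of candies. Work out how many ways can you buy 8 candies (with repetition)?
165

Explanation: Stars and bars: C(8+4-1, 8) = C(11, 8) = 165.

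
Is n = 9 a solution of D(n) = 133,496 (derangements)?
Yes

Solution: D(9) = (9-1)·[D(8) + D(7)] = 8·[14,833 + 1,854] = 133,496, which equals 133,496.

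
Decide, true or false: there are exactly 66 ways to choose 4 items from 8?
False

Working:
C(8,4) = 70 ≠ 66.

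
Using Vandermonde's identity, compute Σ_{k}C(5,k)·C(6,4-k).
330

Reasoning: = C(5+6,4) = C(11,4) = 330.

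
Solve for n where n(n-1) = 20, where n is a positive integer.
5

n² − n − 20 = 0, so n = (1 ± √(1 + 4·20))/2 = (1 ± √81)/2 = (1 ± 9)/2, i.e. n = 5 or n = -4. Taking the positive root, n = 5 (check: 5×4 = 20).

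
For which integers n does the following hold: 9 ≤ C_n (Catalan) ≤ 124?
4, 5

Reasoning: C_3=5; C_4=14; C_5=42; C_6=132. So valid n = 4, 5.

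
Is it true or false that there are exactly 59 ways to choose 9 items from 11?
C(11,9) = 55 ≠ 59.

Answer: False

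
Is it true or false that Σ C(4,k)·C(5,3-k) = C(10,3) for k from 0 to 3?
False

Reasoning: Vandermonde's identity gives C(9,3) = 84; RHS C(10,3) = 120.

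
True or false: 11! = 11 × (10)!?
True

By definition n! = n × (n-1)!, so 11! = 11 × 10!.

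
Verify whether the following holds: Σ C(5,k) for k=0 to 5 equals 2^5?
True

Reasoning: Binomial theorem: Σ C(5,k) = (1+1)^5 = 2^5 = 32; RHS 2^5 = 32.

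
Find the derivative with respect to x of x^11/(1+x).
(11x^10(1+x) - x^11)/(1+x)²

Reasoning: Quotient rule: [11x^{10}(1+x) - x^11]/(1+x)².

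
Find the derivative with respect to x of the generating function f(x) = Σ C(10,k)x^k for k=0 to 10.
Σ k·C(10,k)x^(k-1) for k=1 to 10

Explanation: Term-by-term differentiation gives Σ k·C(10,k)x^{k-1} for k=1 to 10.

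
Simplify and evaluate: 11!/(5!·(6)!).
This is C(11,5) = 462.
Final answer: 462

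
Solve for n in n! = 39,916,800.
11

Explanation: n! is strictly increasing. 9! = 362,880, 10! = 3,628,800, 11! = 39,916,800 ✓. So n = 11.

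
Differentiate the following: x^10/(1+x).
(10x^9(1+x) - x^10)/(1+x)²

Reasoning: Quotient rule: [10x^{9}(1+x) - x^10]/(1+x)².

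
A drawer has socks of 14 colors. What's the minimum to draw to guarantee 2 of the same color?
15

Explanation: Worst case: 1 of each = 14. One more: 15.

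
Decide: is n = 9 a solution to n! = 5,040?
No
9! = 9·8! = 9·40,320 = 362,880, which does not equal 5,040.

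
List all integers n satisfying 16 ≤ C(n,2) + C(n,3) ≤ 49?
5, 6

C(4,2)+C(4,3)=10; C(5,2)+C(5,3)=20; C(6,2)+C(6,3)=35; C(7,2)+C(7,3)=56. So valid n = 5, 6.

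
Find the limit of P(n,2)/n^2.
P(n,2) = n(n-1) ≈ n^2 for large n. Limit = 1.

Answer: 1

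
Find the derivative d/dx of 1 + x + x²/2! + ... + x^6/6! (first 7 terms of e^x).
1 + x + x²/2! + ... + x^5/5!
Differentiating term by term gives the first 6 terms of e^x.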